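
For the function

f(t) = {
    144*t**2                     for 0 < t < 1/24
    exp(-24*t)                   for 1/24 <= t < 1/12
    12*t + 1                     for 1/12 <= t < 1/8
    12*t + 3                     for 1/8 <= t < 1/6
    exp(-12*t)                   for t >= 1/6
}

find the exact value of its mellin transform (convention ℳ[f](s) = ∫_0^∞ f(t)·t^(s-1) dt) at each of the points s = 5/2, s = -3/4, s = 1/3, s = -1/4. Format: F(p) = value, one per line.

F(5/2) = sqrt(6)*(3150*E + 630*sqrt(2)*(-7 + 6*sqrt(pi)*exp(2)*erfc(sqrt(2)) + 28*sqrt(2)) + (-9072*sqrt(3) - 3456*sqrt(2) - 945*sqrt(pi)*erfc(sqrt(2)) + 945*sqrt(pi)*erfc(1) + 71494)*exp(2))*exp(-2)/8709120
F(-3/4) = 2*2**(1/4)*3**(3/4)*(-120*2**(1/4) - 90*uppergamma(-3/4, 2) + 45*2**(1/4)*uppergamma(-3/4, 2) + 90*uppergamma(-3/4, 1) + 18 + 80*3**(1/4) + 90*sqrt(2))/45
F(1/3) = 3**(2/3)*(-168*3**(1/3) - 105*2**(1/3) - 28*uppergamma(1/3, 2) + 28*2**(1/3)*uppergamma(1/3, 2) + 3 + 28*uppergamma(1/3, 1) + 294*2**(2/3))/168
F(-1/4) = 2**(3/4)*3**(1/4)*(-196*sqrt(2) - 42*uppergamma(-1/4, 2) + 21*2**(3/4)*uppergamma(-1/4, 2) + 6 + 42*uppergamma(-1/4, 1) + 56*2**(3/4) + 112*3**(3/4))/42

strip the common scale on t: 36*t**2 on [0, 1/12); exp(-12*t) on [1/12, 1/6); 6*t + 1 on [1/6, 1/4); …
the common scale on t comes off first: 4*t**2 on [0, 1/4); exp(-4*t) on [1/4, 1/2); 2*t + 1 on [1/2, 3/4); …
peel off the common scale on t: t**2 on [0, 1/2); exp(-2*t) on [1/2, 1); t + 1 on [1, 3/2); …
split f at 1/24, 1/12, 1/8, 1/6: ℳ[f](s) collects 5 kernel integrals
between 0 and 1/24 the integrand is 144*t**2·t^(s-1)
over [1/24, 1/12), the kernel integral of exp(-24*t) enters the sum
segment 1/12 to 1/8 holds (12*t + 1); add its integral
∫ over [1/8, 1/6) of (12*t + 3)·t^(s-1) joins the sum
segment [1/6, ∞) carries exp(-12*t); integrate it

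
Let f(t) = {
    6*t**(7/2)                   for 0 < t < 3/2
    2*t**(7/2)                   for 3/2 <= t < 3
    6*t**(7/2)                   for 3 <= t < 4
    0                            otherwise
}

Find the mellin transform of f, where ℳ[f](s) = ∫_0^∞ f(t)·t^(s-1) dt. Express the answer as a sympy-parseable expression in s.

slice at 3/2, 3, transform all 3 pieces, and sum them
segment 0 to 3/2 holds 6*t**(7/2); add its integral
the [3/2, 3) slice contributes ∫ 2*t**(7/2)·t^(s-1) dt
∫ over [3, 4) of 6*t**(7/2)·t^(s-1) joins the sum

4*(-2*3**(s + 7/2) + 2*(3/2)**(s + 7/2) + 3*4**(s + 7/2))/(2*s + 7)
  Re(s) > -7/2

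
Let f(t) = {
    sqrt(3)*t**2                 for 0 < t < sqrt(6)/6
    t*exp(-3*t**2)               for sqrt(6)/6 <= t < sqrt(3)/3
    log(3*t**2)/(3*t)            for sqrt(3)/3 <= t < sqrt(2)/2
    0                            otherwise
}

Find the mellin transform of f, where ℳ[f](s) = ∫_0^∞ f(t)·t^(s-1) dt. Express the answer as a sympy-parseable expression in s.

6**(1/2 - s/2)*(3*2**(s/2 + 1/2)*(s + 2)*(4*s - (s + 1)**2)*uppergamma(s/2 + 1/2, 1/2) - 3*2**(s/2 + 1/2)*(s + 2)*(4*s - (s + 1)**2)*uppergamma(s/2 + 1/2, 1) - 12*2**(s/2 + 1/2)*(s + 2) + 3**(s/2 + 1/2)*(s + 1)*(s + 2)*(-4*log(3) + 4*log(2)) + 3**(s/2 + 1/2)*(s + 2)*(-8*log(2) + 8*log(3)) + 8*3**(s/2 + 1/2)*(s + 2) + 3*sqrt(2)*(4*s - (s + 1)**2))/(36*(s + 2)*(4*s - (s + 1)**2))
  Re(s) > -2

the shared t-power comes off first: sqrt(3)*t on [0, sqrt(6)/6); exp(-3*t**2) on [sqrt(6)/6, sqrt(3)/3); log(3*t**2)/(3*t**2) on [sqrt(3)/3, sqrt(2)/2)
the power substitution comes off first: sqrt(3)*sqrt(t) on [0, 1/6); exp(-3*t) on [1/6, 1/3); log(3*t)/(3*t) on [1/3, 1/2)
back out the common scale on t: sqrt(t) on [0, 1/2); exp(-t) on [1/2, 1); log(t)/t on [1, 3/2)
decompose at sqrt(6)/6, sqrt(3)/3; ℳ[f](s) sums the 3 pieces' integrals
segment 0 to sqrt(6)/6 holds sqrt(3)*t**2; add its integral
∫ t*exp(-3*t**2)·t^(s-1) over [sqrt(6)/6, sqrt(3)/3)
on [sqrt(3)/3, sqrt(2)/2): add ∫ log(3*t**2)/(3*t)·t^(s-1) dt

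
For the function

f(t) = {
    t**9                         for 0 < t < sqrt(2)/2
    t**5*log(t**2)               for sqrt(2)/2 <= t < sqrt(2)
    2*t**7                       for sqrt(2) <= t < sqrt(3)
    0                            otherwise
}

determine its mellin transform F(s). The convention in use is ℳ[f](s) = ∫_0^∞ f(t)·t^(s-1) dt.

2**(1/2 - s/2)*(-512*2**s*(s + 5)**2*(s + 9) + 128*2**s*(s + 5)*(s + 7)*(s + 9)*log(2) - 256*2**s*(s + 7)*(s + 9) + 864*6**(s/2 + 1/2)*(s + 5)**2*(s + 9) + (s + 5)**2*(s + 7) + 4*(s + 5)*(s + 7)*(s + 9)*log(2) + 8*(s + 7)*(s + 9))/(32*(s + 5)**2*(s + 7)*(s + 9))
  Re(s) > -9

invert the power substitution to get t**(9/2) on [0, 1/2); t**(5/2)*log(t) on [1/2, 2); 2*t**(7/2) on [2, 3)
strip the shared t-power: t**4 on [0, 1/2); t**2*log(t) on [1/2, 2); 2*t**3 on [2, 3)
the shared t-power comes off first: t**2 on [0, 1/2); log(t) on [1/2, 2); 2*t on [2, 3)
the 3 pieces separated at sqrt(2)/2, sqrt(2) each add one integral
segment [0, sqrt(2)/2) carries t**9; integrate it
on [sqrt(2)/2, sqrt(2)) integrate f = t**5*log(t**2) against the kernel
[sqrt(2), sqrt(3)) adds the kernel integral of 2*t**7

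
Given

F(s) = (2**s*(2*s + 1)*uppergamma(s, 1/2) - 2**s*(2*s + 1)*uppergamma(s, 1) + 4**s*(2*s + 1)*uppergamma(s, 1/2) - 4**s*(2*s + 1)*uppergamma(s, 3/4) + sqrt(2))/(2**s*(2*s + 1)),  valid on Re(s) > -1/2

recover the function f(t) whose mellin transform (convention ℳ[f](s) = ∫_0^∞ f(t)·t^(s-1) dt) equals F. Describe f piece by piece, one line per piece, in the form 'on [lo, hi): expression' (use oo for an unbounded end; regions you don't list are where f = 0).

summing 3 kernel integrals split by 1/2, 1 yields ℳ[f](s)
on [0, 1/2): add ∫ sqrt(t)·t^(s-1) dt
segment 1/2 to 1 holds exp(-t); add its integral
between 1 and 3/2 the integrand is exp(-t/2)·t^(s-1)

on [0, 1/2): sqrt(t)
on [1/2, 1): exp(-t)
on [1, 3/2): exp(-t/2)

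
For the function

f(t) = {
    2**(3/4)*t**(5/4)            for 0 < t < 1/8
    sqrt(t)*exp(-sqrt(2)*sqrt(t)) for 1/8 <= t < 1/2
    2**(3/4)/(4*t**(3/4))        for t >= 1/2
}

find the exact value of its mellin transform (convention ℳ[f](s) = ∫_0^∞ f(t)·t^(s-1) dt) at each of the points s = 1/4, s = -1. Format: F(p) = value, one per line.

invert the shared t-power to get 2**(3/4)*t**(3/4) on [0, 1/8); exp(-sqrt(2)*sqrt(t)) on [1/8, 1/2); 2**(3/4)/(4*t**(5/4)) on [1/2, ∞)
reversing the common scale on t: t**(3/4) on [0, 1/4); exp(-sqrt(t)) on [1/4, 1); t**(-5/4) on [1, ∞)
undo the power substitution: t**(3/2) on [0, 1/2); exp(-t) on [1/2, 1); t**(-5/2) on [1, ∞)
along the cuts 1/8, 1/2, ℳ[f](s) splits into 3 integrals
between 0 and 1/8 the integrand is 2**(3/4)*t**(5/4)·t^(s-1)
on [1/8, 1/2): add ∫ sqrt(t)*exp(-sqrt(2)*sqrt(t))·t^(s-1) dt
[1/2, ∞) adds the kernel integral of 2**(3/4)/(4*t**(3/4))

F(1/4) = -2**(1/4)*exp(-1) - 2**(1/4)*sqrt(pi)*erfc(1)/2 + 2**(1/4)*sqrt(pi)*erfc(sqrt(2)/2)/2 + 2**(3/4)*exp(-1/2)/2 + 25*2**(1/4)/24
F(-1) = 2*sqrt(2)*(-expint(2, 1) + 2/7 + 2*expint(2, 1/2) + sqrt(2))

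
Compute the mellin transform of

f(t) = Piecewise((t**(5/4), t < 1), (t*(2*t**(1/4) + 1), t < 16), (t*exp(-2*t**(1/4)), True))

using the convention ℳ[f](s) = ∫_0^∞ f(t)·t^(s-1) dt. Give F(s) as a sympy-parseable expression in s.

(1280*2**(8*s)*(s + 1) + 64*2**(8*s) - 32*2**(4*s)*(s + 1) - 4*2**(4*s) + (s + 1)*(4*s + 5)*uppergamma(4*s + 4, 4))/(4*2**(4*s)*(s + 1)*(4*s + 5))
  Re(s) > -5/4

peel off the power substitution: t**(5/2) on [0, 1); t**2*(2*sqrt(t) + 1) on [1, 4); t**2*exp(-2*sqrt(t)) on [4, ∞)
strip the shared t-power: sqrt(t) on [0, 1); 2*sqrt(t) + 1 on [1, 4); exp(-2*sqrt(t)) on [4, ∞)
undo the power substitution: t on [0, 1); 2*t + 1 on [1, 2); exp(-2*t) on [2, ∞)
decompose at 1, 16; ℳ[f](s) sums the 3 pieces' integrals
the [0, 1) slice contributes ∫ t**(5/4)·t^(s-1) dt
∫ over [1, 16) of t*(2*t**(1/4) + 1)·t^(s-1) joins the sum
segment 16 to ∞ holds t*exp(-2*t**(1/4)); add its integral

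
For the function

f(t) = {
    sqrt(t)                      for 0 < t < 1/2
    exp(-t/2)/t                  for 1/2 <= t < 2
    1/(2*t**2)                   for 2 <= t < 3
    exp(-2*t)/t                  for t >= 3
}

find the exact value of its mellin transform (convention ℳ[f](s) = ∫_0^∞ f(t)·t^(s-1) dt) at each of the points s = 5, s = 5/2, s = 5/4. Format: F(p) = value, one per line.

reversing the shared t-power: t**(3/2) on [0, 1/2); exp(-t/2) on [1/2, 2); 1/(2*t) on [2, 3); …
slice at 1/2, 2, 3, transform all 4 pieces, and sum them
over [0, 1/2), the kernel integral of sqrt(t) enters the sum
between 1/2 and 2 the integrand is exp(-t/2)/t·t^(s-1)
on [2, 3): add ∫ 1/(2*t**2)·t^(s-1) dt
∫ exp(-2*t)/t·t^(s-1) over [3, ∞)

F(5) = -256*exp(-1) + sqrt(2)/352 + 183*exp(-6)/8 + 19/6 + 493*exp(-1/4)/4
F(5/2) = -sqrt(2) - 2*sqrt(2)*exp(-1) - sqrt(2)*sqrt(pi)*erfc(1) + sqrt(2)*sqrt(pi)*erfc(sqrt(6))/8 + sqrt(3)*exp(-6)/2 + 1/24 + sqrt(2)*exp(-1/4) + sqrt(2)*sqrt(pi)*erfc(1/2) + sqrt(3)
F(5/4) = -2**(1/4)*uppergamma(1/4, 1) - 2*3**(1/4)/9 + 2**(3/4)*uppergamma(1/4, 6)/2 + 10*2**(1/4)/21 + 2**(1/4)*uppergamma(1/4, 1/4)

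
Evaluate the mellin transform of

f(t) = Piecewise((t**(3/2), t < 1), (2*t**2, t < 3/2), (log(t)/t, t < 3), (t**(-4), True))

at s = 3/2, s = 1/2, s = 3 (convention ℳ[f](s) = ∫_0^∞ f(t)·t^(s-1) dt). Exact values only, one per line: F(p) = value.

F(3/2) = -538*sqrt(3)/135 - 5/21 + log(2**(sqrt(6))*3**(-sqrt(6) + 2*sqrt(3))) + 83*sqrt(6)/28
F(1/2) = -754*sqrt(3)/567 - 2*sqrt(3)*log(3)/3 - 2*sqrt(6)*log(2)/3 - 3/10 + 2*sqrt(6)*log(3)/3 + 67*sqrt(6)/30
F(3) = 9*log(2)/8 + 271/180 + 27*log(3)/8

breakpoints 1, 3/2, 3: one integral from each of the 4 segments
between 0 and 1 the integrand is t**(3/2)·t^(s-1)
segment [1, 3/2) carries 2*t**2; integrate it
on [3/2, 3): add ∫ log(t)/t·t^(s-1) dt
on [3, ∞) integrate f = t**(-4) against the kernel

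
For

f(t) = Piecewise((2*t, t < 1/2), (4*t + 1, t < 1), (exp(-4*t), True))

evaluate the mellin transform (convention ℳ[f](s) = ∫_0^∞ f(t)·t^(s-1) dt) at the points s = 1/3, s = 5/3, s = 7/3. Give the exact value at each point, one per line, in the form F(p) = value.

F(1/3) = -15*2**(2/3)/8 + 2**(1/3)*uppergamma(1/3, 4)/2 + 6
F(5/3) = -39*2**(1/3)/160 + 2**(2/3)*uppergamma(5/3, 4)/16 + 21/10
F(7/3) = -51*2**(2/3)/560 + 2**(1/3)*uppergamma(7/3, 4)/32 + 57/35

undo the common scale on t: t on [0, 1); 2*t + 1 on [1, 2); exp(-2*t) on [2, ∞)
summing 3 kernel integrals split by 1/2, 1 yields ℳ[f](s)
for t in [0, 1/2): the term is ∫ 2*t·t^(s-1)
the [1/2, 1) slice contributes ∫ (4*t + 1)·t^(s-1) dt
the [1, ∞) slice contributes ∫ exp(-4*t)·t^(s-1) dt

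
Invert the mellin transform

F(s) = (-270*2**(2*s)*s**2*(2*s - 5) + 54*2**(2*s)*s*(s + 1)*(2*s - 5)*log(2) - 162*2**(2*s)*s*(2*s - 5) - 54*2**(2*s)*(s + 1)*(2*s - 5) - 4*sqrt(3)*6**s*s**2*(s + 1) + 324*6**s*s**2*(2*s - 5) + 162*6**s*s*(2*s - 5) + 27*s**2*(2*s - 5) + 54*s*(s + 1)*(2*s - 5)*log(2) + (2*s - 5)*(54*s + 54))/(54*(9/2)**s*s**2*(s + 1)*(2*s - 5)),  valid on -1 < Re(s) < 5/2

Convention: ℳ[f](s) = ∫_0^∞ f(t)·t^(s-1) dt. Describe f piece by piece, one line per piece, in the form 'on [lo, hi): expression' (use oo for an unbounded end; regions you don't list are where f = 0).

on [0, 2/9): 9*t/4
on [2/9, 8/9): log(9*t/4)
on [8/9, 4/3): 9*t/4 + 3
on [4/3, oo): 32/(243*t**(5/2))

remove the common scale on t first: 3*t/2 on [0, 1/3); log(3*t/2) on [1/3, 4/3); 3*t/2 + 3 on [4/3, 2); …
back out the common scale on t: t on [0, 1/2); log(t) on [1/2, 2); t + 3 on [2, 3); …
f breaks at 2/9, 8/9, 4/3 into 4 integrals to sum
segment [0, 2/9) carries 9*t/4; integrate it
∫ log(9*t/4)·t^(s-1) over [2/9, 8/9)
on [8/9, 4/3): add ∫ (9*t/4 + 3)·t^(s-1) dt
the [4/3, ∞) slice contributes ∫ 32/(243*t**(5/2))·t^(s-1) dt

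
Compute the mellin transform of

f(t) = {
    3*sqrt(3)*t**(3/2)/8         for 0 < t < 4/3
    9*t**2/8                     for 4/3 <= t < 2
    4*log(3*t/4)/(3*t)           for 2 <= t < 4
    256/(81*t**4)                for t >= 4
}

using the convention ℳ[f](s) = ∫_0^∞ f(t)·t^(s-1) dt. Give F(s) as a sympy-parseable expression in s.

(324*2**s*(s - 4)*(s + 2)*(s**2 - 2*s + 1) - 324*2**s*(s - 4)*(2*s + 3)*(s**2 - 2*s + 1) - 108*3**s*s*(s - 4)*(s + 2)*(2*s + 3)*log(3) + 108*3**s*s*(s - 4)*(s + 2)*(2*s + 3)*log(2) - 108*3**s*(s - 4)*(s + 2)*(2*s + 3)*log(2) + 108*3**s*(s - 4)*(s + 2)*(2*s + 3) + 108*3**s*(s - 4)*(s + 2)*(2*s + 3)*log(3) + 729*3**s*(s - 4)*(2*s + 3)*(s**2 - 2*s + 1) + 54*6**s*s*(s - 4)*(s + 2)*(2*s + 3)*log(3) - 54*6**s*(s - 4)*(s + 2)*(2*s + 3)*log(3) - 54*6**s*(s - 4)*(s + 2)*(2*s + 3) - 2*6**s*(s + 2)*(2*s + 3)*(s**2 - 2*s + 1))/(162*(3/2)**s*(s - 4)*(s + 2)*(2*s + 3)*(s**2 - 2*s + 1))
  -3/2 < Re(s) < 4

undo the common scale on t: sqrt(2)*t**(3/2)/4 on [0, 2); t**2/2 on [2, 3); 2*log(t/2)/t on [3, 6); …
reversing the common scale on t: t**(3/2) on [0, 1); 2*t**2 on [1, 3/2); log(t)/t on [3/2, 3); …
decompose at 4/3, 2, 4; ℳ[f](s) sums the 4 pieces' integrals
piece [0, 4/3): integrate 3*sqrt(3)*t**(3/2)/8 against the kernel
∫ 9*t**2/8·t^(s-1) over [4/3, 2)
∫ over [2, 4) of 4*log(3*t/4)/(3*t)·t^(s-1) joins the sum
over [4, ∞), the kernel integral of 256/(81*t**4) enters the sum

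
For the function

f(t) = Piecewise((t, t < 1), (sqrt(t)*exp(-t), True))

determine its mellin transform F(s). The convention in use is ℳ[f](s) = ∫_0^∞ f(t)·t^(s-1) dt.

((s + 1)*uppergamma(s + 1/2, 1) + 1)/(s + 1)
  Re(s) > -1

invert the shared t-power to get sqrt(t) on [0, 1); exp(-t) on [1, ∞)
summing 2 kernel integrals split by 1 yields ℳ[f](s)
on [0, 1): add ∫ t·t^(s-1) dt
for t in [1, ∞): the term is ∫ sqrt(t)*exp(-t)·t^(s-1)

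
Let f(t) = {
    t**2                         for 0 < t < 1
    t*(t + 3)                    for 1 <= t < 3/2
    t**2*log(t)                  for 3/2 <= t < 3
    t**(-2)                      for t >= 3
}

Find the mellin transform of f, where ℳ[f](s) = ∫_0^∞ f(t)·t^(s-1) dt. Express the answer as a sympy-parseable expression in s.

2**(-s - 1)*(-162*2**(s + 1)*(s - 2)*(s + 1)*(2*s + (s + 1)**2 + 3) - 162*2**(s + 1)*(s - 2)*(2*s + (s + 1)**2 + 3) - 81*3**(s + 1)*(s - 2)*(s + 1)**2*(s + 2)*log(3) + 81*3**(s + 1)*(s - 2)*(s + 1)**2*(s + 2)*log(2) - 81*3**(s + 1)*(s - 2)*(s + 1)*(s + 2)*log(3) + 81*3**(s + 1)*(s - 2)*(s + 1)*(s + 2)*log(2) + 81*3**(s + 1)*(s - 2)*(s + 1)*(s + 2) + 243*3**(s + 1)*(s - 2)*(s + 1)*(2*s + (s + 1)**2 + 3) + 162*3**(s + 1)*(s - 2)*(2*s + (s + 1)**2 + 3) + 162*6**(s + 1)*(s - 2)*(s + 1)**2*(s + 2)*log(3) - 162*6**(s + 1)*(s - 2)*(s + 1)*(s + 2) + 162*6**(s + 1)*(s - 2)*(s + 1)*(s + 2)*log(3) - 2*6**(s + 1)*(s + 1)*(s + 2)*(2*s + (s + 1)**2 + 3))/(54*(s - 2)*(s + 1)*(s + 2)*(2*s + (s + 1)**2 + 3))
  -2 < Re(s) < 2

reversing the shared t-power: t**(3/2) on [0, 1); sqrt(t)*(t + 3) on [1, 3/2); t**(3/2)*log(t) on [3/2, 3); …
back out the shared t-power: t on [0, 1); t + 3 on [1, 3/2); t*log(t) on [3/2, 3); …
breakpoints 1, 3/2, 3: one integral from each of the 4 segments
on [0, 1) integrate f = t**2 against the kernel
the [1, 3/2) slice contributes ∫ t*(t + 3)·t^(s-1) dt
∫ over [3/2, 3) of t**2*log(t)·t^(s-1) joins the sum
[3, ∞) adds the kernel integral of t**(-2)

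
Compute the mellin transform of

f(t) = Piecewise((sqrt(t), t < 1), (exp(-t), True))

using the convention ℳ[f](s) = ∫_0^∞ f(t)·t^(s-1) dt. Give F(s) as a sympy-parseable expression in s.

summing 2 kernel integrals split by 1 yields ℳ[f](s)
between 0 and 1 the integrand is sqrt(t)·t^(s-1)
∫ exp(-t)·t^(s-1) over [1, ∞)

((2*s + 1)*uppergamma(s, 1) + 2)/(2*s + 1)
  Re(s) > -1/2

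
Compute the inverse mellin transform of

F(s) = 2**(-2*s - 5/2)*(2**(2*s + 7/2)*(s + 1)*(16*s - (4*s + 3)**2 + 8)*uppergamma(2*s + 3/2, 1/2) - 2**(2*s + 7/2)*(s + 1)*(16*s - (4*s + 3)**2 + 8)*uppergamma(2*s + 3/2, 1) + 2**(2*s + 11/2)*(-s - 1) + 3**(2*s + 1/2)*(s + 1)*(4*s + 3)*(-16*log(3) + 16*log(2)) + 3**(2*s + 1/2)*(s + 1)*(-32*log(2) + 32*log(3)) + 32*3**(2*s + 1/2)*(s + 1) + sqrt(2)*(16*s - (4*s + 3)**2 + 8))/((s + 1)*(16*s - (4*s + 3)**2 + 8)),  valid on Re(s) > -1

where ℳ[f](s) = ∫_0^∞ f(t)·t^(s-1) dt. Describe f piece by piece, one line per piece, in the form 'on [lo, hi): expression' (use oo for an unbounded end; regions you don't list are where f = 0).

on [0, 1/4): t
on [1/4, 1): t**(3/4)*exp(-sqrt(t))
on [1, 9/4): t**(1/4)*log(sqrt(t))

invert the power substitution to get t**2 on [0, 1/2); t**(3/2)*exp(-t) on [1/2, 1); sqrt(t)*log(t) on [1, 3/2)
reversing the shared t-power: t**(3/2) on [0, 1/2); t*exp(-t) on [1/2, 1); log(t) on [1, 3/2)
invert the shared t-power to get sqrt(t) on [0, 1/2); exp(-t) on [1/2, 1); log(t)/t on [1, 3/2)
decompose at 1/4, 1; ℳ[f](s) sums the 3 pieces' integrals
piece [0, 1/4): integrate t against the kernel
segment [1/4, 1) carries t**(3/4)*exp(-sqrt(t)); integrate it
∫ t**(1/4)*log(sqrt(t))·t^(s-1) over [1, 9/4)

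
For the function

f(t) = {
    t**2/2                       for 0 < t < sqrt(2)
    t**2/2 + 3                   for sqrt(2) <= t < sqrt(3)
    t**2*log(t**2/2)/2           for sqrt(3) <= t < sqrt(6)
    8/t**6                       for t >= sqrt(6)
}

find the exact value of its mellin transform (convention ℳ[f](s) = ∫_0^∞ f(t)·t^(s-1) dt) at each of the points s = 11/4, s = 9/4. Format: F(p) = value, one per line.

reversing the power substitution: t/2 on [0, 2); t/2 + 3 on [2, 3); t*log(t/2)/2 on [3, 6); …
the common scale on t comes off first: t on [0, 1); t + 3 on [1, 3/2); t*log(t) on [3/2, 3); …
linearity at sqrt(2), sqrt(3), sqrt(6) turns ℳ[f](s) into 4 summed integrals
on [0, sqrt(2)) integrate f = t**2/2 against the kernel
[sqrt(2), sqrt(3)) adds the kernel integral of (t**2/2 + 3)
for t in [sqrt(3), sqrt(6)): the term is ∫ t**2*log(t**2/2)/2·t^(s-1)
segment [sqrt(6), ∞) carries 8/t**6; integrate it

F(11/4) = -64504*6**(3/8)/42237 - 24*2**(3/8)/11 - 18*3**(3/8)*log(3)/19 + 18*3**(3/8)*log(2)/19 + 18342*3**(3/8)/3971 + 72*6**(3/8)*log(3)/19
F(9/4) = -8*2**(1/8)/3 - 75448*6**(1/8)/39015 - 18*3**(1/8)*log(3)/17 + 18*3**(1/8)*log(2)/17 + 72*6**(1/8)*log(3)/17 + 1606*3**(1/8)/289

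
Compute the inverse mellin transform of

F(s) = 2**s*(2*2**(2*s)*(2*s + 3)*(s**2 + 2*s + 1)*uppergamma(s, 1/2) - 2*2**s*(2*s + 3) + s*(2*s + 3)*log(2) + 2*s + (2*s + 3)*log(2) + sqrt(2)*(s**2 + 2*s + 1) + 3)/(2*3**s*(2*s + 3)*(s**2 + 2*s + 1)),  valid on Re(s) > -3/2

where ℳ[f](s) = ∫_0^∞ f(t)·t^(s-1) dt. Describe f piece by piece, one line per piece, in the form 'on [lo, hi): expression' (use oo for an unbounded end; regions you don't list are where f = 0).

on [0, 2/3): 3*sqrt(3)*t**(3/2)/8
on [2/3, 4/3): 3*t*log(3*t/4)/4
on [4/3, oo): exp(-3*t/8)

undo the common scale on t: 3*sqrt(6)*t**(3/2)/4 on [0, 1/3); 3*t*log(3*t/2)/2 on [1/3, 2/3); exp(-3*t/4) on [2/3, ∞)
undo the common scale on t: t**(3/2) on [0, 1/2); t*log(t) on [1/2, 1); exp(-t/2) on [1, ∞)
cuts at 2/3, 4/3: linearity sums the 3 kernel integrals
[0, 2/3) adds the kernel integral of 3*sqrt(3)*t**(3/2)/8
on [2/3, 4/3) integrate f = 3*t*log(3*t/4)/4 against the kernel
for t in [4/3, ∞): the term is ∫ exp(-3*t/8)·t^(s-1)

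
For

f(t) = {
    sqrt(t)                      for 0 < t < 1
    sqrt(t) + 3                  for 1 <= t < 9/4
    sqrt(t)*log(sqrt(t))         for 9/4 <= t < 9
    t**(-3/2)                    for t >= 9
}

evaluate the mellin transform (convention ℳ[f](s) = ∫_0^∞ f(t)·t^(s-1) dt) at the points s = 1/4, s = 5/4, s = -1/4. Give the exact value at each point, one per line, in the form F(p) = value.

back out the power substitution: t on [0, 1); t + 3 on [1, 3/2); t*log(t) on [3/2, 3); …
summing 4 kernel integrals split by 1, 9/4, 9 yields ℳ[f](s)
segment [0, 1) carries sqrt(t); integrate it
∫ over [1, 9/4) of (sqrt(t) + 3)·t^(s-1) joins the sum
on [9/4, 9) integrate f = sqrt(t)*log(sqrt(t)) against the kernel
segment [9, ∞) carries t**(-3/2); integrate it

F(1/4) = -12 - 356*sqrt(3)/135 + log(2**(sqrt(6))*3**(-sqrt(6) + 4*sqrt(3))) + 23*sqrt(6)/3
F(5/4) = -452*sqrt(3)/147 - 27*sqrt(6)*log(3)/28 - 12/5 + 27*sqrt(6)*log(2)/28 + 3861*sqrt(6)/980 + 108*sqrt(3)*log(3)/7
F(-1/4) = -4532*sqrt(3)/567 + 2*sqrt(6) + log(2**(2*sqrt(6))*3**(-2*sqrt(6) + 4*sqrt(3))) + 12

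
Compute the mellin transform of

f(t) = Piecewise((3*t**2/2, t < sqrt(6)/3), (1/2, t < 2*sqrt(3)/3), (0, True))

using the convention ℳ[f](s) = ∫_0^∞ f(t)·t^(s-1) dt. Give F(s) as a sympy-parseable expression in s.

the power substitution comes off first: 3*t/2 on [0, 2/3); 1/2 on [2/3, 4/3)
peel off the common scale on t: t on [0, 1); 1/2 on [1, 2)
slice at sqrt(6)/3, transform all 2 pieces, and sum them
over [0, sqrt(6)/3), the kernel integral of 3*t**2/2 enters the sum
over [sqrt(6)/3, 2*sqrt(3)/3), the kernel integral of 1/2 enters the sum

(2**(s/2)*(s/2 + 1) + s/2 - 1)/(2*(3/2)**(s/2)*s*(s/2 + 1))
  Re(s) > -2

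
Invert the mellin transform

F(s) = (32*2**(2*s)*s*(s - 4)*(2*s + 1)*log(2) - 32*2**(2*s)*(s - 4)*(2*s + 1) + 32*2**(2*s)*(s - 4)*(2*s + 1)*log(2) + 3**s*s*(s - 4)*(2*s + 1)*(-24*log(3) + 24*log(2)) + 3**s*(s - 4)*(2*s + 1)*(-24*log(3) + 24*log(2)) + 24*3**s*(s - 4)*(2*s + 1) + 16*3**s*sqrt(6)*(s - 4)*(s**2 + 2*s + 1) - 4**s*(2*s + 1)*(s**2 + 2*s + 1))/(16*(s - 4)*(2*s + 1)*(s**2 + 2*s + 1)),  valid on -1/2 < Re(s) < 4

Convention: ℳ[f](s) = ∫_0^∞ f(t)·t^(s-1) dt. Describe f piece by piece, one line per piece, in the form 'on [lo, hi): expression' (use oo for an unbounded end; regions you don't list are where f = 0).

on [0, 3): sqrt(2)*sqrt(t)/2
on [3, 4): t*log(t/2)/2
on [4, oo): 16/t**4

the common scale on t comes off first: sqrt(t) on [0, 3/2); t*log(t) on [3/2, 2); t**(-4) on [2, ∞)
treat the 3 regions marked off by 3, 4 separately and sum
piece [0, 3): integrate sqrt(2)*sqrt(t)/2 against the kernel
the [3, 4) slice contributes ∫ t*log(t/2)/2·t^(s-1) dt
on [4, ∞): add ∫ 16/t**4·t^(s-1) dt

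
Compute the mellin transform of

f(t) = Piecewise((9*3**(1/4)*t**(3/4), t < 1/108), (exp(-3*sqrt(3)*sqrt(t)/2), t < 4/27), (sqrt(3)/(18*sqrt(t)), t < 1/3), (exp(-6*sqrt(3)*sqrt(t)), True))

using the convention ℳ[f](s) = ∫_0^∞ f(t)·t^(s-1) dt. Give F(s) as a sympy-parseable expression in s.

strip the common scale on t: 3*sqrt(3)*t**(3/4) on [0, 1/36); exp(-3*sqrt(t)/2) on [1/36, 4/9); 1/(6*sqrt(t)) on [4/9, 1); …
invert the power substitution to get 3*sqrt(3)*t**(3/2) on [0, 1/6); exp(-3*t/2) on [1/6, 2/3); 1/(6*t) on [2/3, 1); …
remove the common scale on t first: t**(3/2) on [0, 1/2); exp(-t/2) on [1/2, 2); 1/(2*t) on [2, 3); …
treat the 4 regions marked off by 1/108, 4/27, 1/3 separately and sum
the [0, 1/108) slice contributes ∫ 9*3**(1/4)*t**(3/4)·t^(s-1) dt
for t in [1/108, 4/27): the term is ∫ exp(-3*sqrt(3)*sqrt(t)/2)·t^(s-1)
for t in [4/27, 1/3): the term is ∫ sqrt(3)/(18*sqrt(t))·t^(s-1)
segment [1/3, ∞) carries exp(-6*sqrt(3)*sqrt(t)); integrate it

(2*1296**s*(4*s + 3) + 12*576**s*(2*s - 1)*(4*s + 3)*uppergamma(2*s, 1/4) - 12*576**s*(2*s - 1)*(4*s + 3)*uppergamma(2*s, 1) - 3*576**s*(4*s + 3) + 12*6**(2*s)*(2*s - 1)*(4*s + 3)*uppergamma(2*s, 6) + 6*sqrt(2)*6**(2*s)*(2*s - 1))/(6*3888**s*(2*s - 1)*(4*s + 3))
  Re(s) > -3/4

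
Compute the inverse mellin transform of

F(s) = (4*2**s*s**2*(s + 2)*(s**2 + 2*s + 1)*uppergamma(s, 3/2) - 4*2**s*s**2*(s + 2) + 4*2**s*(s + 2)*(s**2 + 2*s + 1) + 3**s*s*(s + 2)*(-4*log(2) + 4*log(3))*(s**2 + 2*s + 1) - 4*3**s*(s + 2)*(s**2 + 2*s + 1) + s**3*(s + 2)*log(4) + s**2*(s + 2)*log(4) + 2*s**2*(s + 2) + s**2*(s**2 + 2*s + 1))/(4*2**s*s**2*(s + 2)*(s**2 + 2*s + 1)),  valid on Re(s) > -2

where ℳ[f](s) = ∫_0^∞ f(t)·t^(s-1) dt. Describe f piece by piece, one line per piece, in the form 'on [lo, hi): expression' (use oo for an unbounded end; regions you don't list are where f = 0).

on [0, 1/2): t**2
on [1/2, 1): t*log(t)
on [1, 3/2): log(t)
on [3/2, oo): exp(-t)

split f at 1/2, 1, 3/2: ℳ[f](s) collects 4 kernel integrals
between 0 and 1/2 the integrand is t**2·t^(s-1)
on [1/2, 1) integrate f = t*log(t) against the kernel
piece [1, 3/2): integrate log(t) against the kernel
on [3/2, ∞): add ∫ exp(-t)·t^(s-1) dt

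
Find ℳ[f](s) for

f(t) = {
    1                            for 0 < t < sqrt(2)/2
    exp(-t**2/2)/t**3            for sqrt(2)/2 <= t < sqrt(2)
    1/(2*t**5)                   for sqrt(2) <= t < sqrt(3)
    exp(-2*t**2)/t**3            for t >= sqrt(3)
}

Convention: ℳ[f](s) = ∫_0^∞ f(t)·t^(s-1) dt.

peel off the shared t-power: t on [0, sqrt(2)/2); exp(-t**2/2)/t**2 on [sqrt(2)/2, sqrt(2)); 1/(2*t**4) on [sqrt(2), sqrt(3)); …
back out the power substitution: sqrt(t) on [0, 1/2); exp(-t/2)/t on [1/2, 2); 1/(2*t**2) on [2, 3); …
remove the shared t-power first: t**(3/2) on [0, 1/2); exp(-t/2) on [1/2, 2); 1/(2*t) on [2, 3); …
split f at sqrt(2)/2, sqrt(2), sqrt(3): ℳ[f](s) collects 4 kernel integrals
for t in [0, sqrt(2)/2): the term is ∫ 1·t^(s-1)
∫ over [sqrt(2)/2, sqrt(2)) of exp(-t**2/2)/t**3·t^(s-1) joins the sum
over [sqrt(2), sqrt(3)), the kernel integral of 1/(2*t**5) enters the sum
[sqrt(3), ∞) adds the kernel integral of exp(-2*t**2)/t**3

12**(1/2 - s/2)*(-18*2**s*6**(s/2 + 1/2)*s*(s - 5)*uppergamma(s/2 - 3/2, 1) - 9*2**s*6**(s/2 + 1/2)*s + 9*24**(s/2 + 1/2)*s*(s - 5)*uppergamma(s/2 - 3/2, 1/4) + 8*6**s*s + 144*6**(s/2 + 1/2)*s*(s - 5)*uppergamma(s/2 - 3/2, 6) + 72*sqrt(2)*6**(s/2 + 1/2)*(s - 5))/(864*s*(s - 5))
  Re(s) > 0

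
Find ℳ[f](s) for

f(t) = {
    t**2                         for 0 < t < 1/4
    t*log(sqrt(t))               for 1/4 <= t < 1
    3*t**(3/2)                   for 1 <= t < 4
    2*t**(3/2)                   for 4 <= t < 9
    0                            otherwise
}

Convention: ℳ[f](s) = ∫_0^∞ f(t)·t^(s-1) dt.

(256*2**(4*s)*(s + 2)*(4*s - (2*s + 3)**2 + 5) + 32*2**(2*s)*(s + 2)*(2*s + 3) - 96*2**(2*s)*(s + 2)*(4*s - (2*s + 3)**2 + 5) + 1728*6**(2*s)*(s + 2)*(4*s - (2*s + 3)**2 + 5) - 8*(s + 2)*(2*s + 3)**2*log(2) - 8*(s + 2)*(2*s + 3) + 8*(s + 2)*(2*s + 3)*log(2) + (2*s + 3)*(4*s - (2*s + 3)**2 + 5))/(16*2**(2*s)*(s + 2)*(2*s + 3)*(4*s - (2*s + 3)**2 + 5))
  Re(s) > -2

back out the shared t-power: t**(3/2) on [0, 1/4); sqrt(t)*log(sqrt(t)) on [1/4, 1); 3*t on [1, 4); …
undo the power substitution: t**3 on [0, 1/2); t*log(t) on [1/2, 1); 3*t**2 on [1, 2); …
invert the shared t-power to get t on [0, 1/2); log(t)/t on [1/2, 1); 3 on [1, 2); …
decompose at 1/4, 1, 4; ℳ[f](s) sums the 4 pieces' integrals
segment 0 to 1/4 holds t**2; add its integral
∫ over [1/4, 1) of t*log(sqrt(t))·t^(s-1) joins the sum
on [1, 4) integrate f = 3*t**(3/2) against the kernel
on [4, 9) integrate f = 2*t**(3/2) against the kernel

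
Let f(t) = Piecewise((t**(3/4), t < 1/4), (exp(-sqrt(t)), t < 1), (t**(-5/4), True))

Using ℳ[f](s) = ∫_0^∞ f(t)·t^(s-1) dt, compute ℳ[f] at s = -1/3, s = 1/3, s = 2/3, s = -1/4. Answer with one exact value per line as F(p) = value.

F(-1/3) = -2*uppergamma(-2/3, 1) + 12/19 + 2*uppergamma(-2/3, 1/2) + 6*2**(1/6)/5
F(1/3) = -2*uppergamma(2/3, 1) + 3*2**(5/6)/26 + 12/11 + 2*uppergamma(2/3, 1/2)
F(2/3) = -2*uppergamma(4/3, 1) + 3*2**(1/6)/34 + 2*uppergamma(4/3, 1/2) + 12/7
F(-1/4) = -4*sqrt(pi)*erfc(sqrt(2)/2) - 4*exp(-1) + 4*sqrt(pi)*erfc(1) + 5/3 + 4*sqrt(2)*exp(-1/2)

strip the power substitution: t**(3/2) on [0, 1/2); exp(-t) on [1/2, 1); t**(-5/2) on [1, ∞)
the 3 pieces separated at 1/4, 1 each add one integral
the [0, 1/4) slice contributes ∫ t**(3/4)·t^(s-1) dt
on [1/4, 1) integrate f = exp(-sqrt(t)) against the kernel
∫ t**(-5/4)·t^(s-1) over [1, ∞)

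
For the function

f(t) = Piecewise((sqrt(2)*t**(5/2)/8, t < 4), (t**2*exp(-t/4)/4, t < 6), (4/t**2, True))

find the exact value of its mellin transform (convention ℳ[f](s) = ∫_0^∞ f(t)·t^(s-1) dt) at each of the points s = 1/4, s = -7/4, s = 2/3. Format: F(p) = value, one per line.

invert the common scale on t to get t**(5/2) on [0, 2); t**2*exp(-t/2) on [2, 3); t**(-2) on [3, ∞)
back out the shared t-power: t**(3/2) on [0, 2); t*exp(-t/2) on [2, 3); t**(-3) on [3, ∞)
undo the shared t-power: sqrt(t) on [0, 2); exp(-t/2) on [2, 3); t**(-4) on [3, ∞)
linearity at 4, 6 turns ℳ[f](s) into 3 summed integrals
over [0, 4), the kernel integral of sqrt(2)*t**(5/2)/8 enters the sum
on [4, 6) integrate f = t**2*exp(-t/4)/4 against the kernel
between 6 and ∞ the integrand is 4/t**2·t^(s-1)

F(1/4) = -4*sqrt(2)*uppergamma(9/4, 3/2) + 4*6**(1/4)/63 + 32/11 + 4*sqrt(2)*uppergamma(9/4, 1)
F(-7/4) = -sqrt(2)*uppergamma(1/4, 3/2)/4 + 6**(1/4)/1215 + sqrt(2)*uppergamma(1/4, 1)/4 + 2/3
F(2/3) = -8*2**(1/3)*uppergamma(8/3, 3/2) + 6**(2/3)/12 + 48*2**(5/6)/19 + 8*2**(1/3)*uppergamma(8/3, 1)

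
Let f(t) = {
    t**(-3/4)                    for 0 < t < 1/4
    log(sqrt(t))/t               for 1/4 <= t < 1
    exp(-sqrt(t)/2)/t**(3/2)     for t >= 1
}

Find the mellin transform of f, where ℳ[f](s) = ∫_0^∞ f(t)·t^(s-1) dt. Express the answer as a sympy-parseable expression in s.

2**(3 - 2*s)*(-2*2**(2*s - 3)*(4*s - 3) + 2*2**(4*s - 6)*(4*s - 3)*(4*s + (2*s - 3)**2 - 5)*uppergamma(2*s - 3, 1/2) + 4*s + (2*s - 3)*(4*s - 3)*log(2) + (4*s - 3)*log(2) + sqrt(2)*(4*s + (2*s - 3)**2 - 5) - 3)/((4*s - 3)*(4*s + (2*s - 3)**2 - 5))
  Re(s) > 3/4

the shared t-power comes off first: t**(1/4) on [0, 1/4); log(sqrt(t)) on [1/4, 1); exp(-sqrt(t)/2)/sqrt(t) on [1, ∞)
the power substitution comes off first: sqrt(t) on [0, 1/2); log(t) on [1/2, 1); exp(-t/2)/t on [1, ∞)
peel off the shared t-power: t**(3/2) on [0, 1/2); t*log(t) on [1/2, 1); exp(-t/2) on [1, ∞)
summing 3 kernel integrals split by 1/4, 1 yields ℳ[f](s)
on [0, 1/4): add ∫ t**(-3/4)·t^(s-1) dt
segment 1/4 to 1 holds log(sqrt(t))/t; add its integral
between 1 and ∞ the integrand is exp(-sqrt(t)/2)/t**(3/2)·t^(s-1)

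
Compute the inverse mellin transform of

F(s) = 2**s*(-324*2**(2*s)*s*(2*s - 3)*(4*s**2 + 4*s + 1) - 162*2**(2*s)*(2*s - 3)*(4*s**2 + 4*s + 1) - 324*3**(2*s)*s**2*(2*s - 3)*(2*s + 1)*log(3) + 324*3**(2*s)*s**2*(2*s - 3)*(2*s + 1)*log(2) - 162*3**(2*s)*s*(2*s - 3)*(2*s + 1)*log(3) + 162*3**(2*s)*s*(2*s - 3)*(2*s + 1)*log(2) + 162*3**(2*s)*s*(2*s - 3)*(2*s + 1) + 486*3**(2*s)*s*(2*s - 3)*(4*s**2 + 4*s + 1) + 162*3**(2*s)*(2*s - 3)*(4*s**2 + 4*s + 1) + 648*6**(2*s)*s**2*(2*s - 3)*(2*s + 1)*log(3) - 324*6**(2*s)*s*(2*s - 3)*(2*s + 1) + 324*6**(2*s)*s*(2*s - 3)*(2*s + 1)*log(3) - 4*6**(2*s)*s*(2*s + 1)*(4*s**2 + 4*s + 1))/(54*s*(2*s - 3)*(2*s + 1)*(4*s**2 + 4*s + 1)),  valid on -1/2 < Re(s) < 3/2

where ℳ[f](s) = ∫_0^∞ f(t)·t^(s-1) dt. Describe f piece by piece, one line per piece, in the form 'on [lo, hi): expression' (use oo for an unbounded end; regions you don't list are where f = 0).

on [0, 8): sqrt(2)*sqrt(t)/4
on [8, 18): sqrt(2)*sqrt(t)/4 + 3
on [18, 72): sqrt(2)*sqrt(t)*log(sqrt(2)*sqrt(t)/4)/4
on [72, oo): 16*sqrt(2)/t**(3/2)

reversing the common scale on t: sqrt(t)/2 on [0, 4); sqrt(t)/2 + 3 on [4, 9); sqrt(t)*log(sqrt(t)/2)/2 on [9, 36); …
remove the power substitution first: t/2 on [0, 2); t/2 + 3 on [2, 3); t*log(t/2)/2 on [3, 6); …
invert the common scale on t to get t on [0, 1); t + 3 on [1, 3/2); t*log(t) on [3/2, 3); …
summing 4 kernel integrals split by 8, 18, 72 yields ℳ[f](s)
on [0, 8) integrate f = sqrt(2)*sqrt(t)/4 against the kernel
for t in [8, 18): the term is ∫ (sqrt(2)*sqrt(t)/4 + 3)·t^(s-1)
between 18 and 72 the integrand is sqrt(2)*sqrt(t)*log(sqrt(2)*sqrt(t)/4)/4·t^(s-1)
[72, ∞) adds the kernel integral of 16*sqrt(2)/t**(3/2)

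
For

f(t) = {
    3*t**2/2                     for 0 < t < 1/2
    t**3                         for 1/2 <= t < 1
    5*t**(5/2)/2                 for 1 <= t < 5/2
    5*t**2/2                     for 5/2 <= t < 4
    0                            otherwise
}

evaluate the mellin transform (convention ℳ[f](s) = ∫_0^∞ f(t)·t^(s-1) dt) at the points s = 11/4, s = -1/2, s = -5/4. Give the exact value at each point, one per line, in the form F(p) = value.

F(11/4) = -3125*2**(1/4)*5**(3/4)/304 - 146/483 + 25*2**(1/4)/3496 + 15625*2**(3/4)*5**(1/4)/672 + 5120*sqrt(2)/19
F(-1/2) = -25*sqrt(10)/12 + sqrt(2)/5 + 4871/240
F(-5/4) = -5*2**(1/4)*5**(3/4)/3 - 10/7 + 6*2**(1/4)/7 + 5*2**(3/4)*5**(1/4)/2 + 20*sqrt(2)/3

split f at 1/2, 1, 5/2: ℳ[f](s) collects 4 kernel integrals
[0, 1/2) adds the kernel integral of 3*t**2/2
[1/2, 1) adds the kernel integral of t**3
[1, 5/2) adds the kernel integral of 5*t**(5/2)/2
the [5/2, 4) slice contributes ∫ 5*t**2/2·t^(s-1) dt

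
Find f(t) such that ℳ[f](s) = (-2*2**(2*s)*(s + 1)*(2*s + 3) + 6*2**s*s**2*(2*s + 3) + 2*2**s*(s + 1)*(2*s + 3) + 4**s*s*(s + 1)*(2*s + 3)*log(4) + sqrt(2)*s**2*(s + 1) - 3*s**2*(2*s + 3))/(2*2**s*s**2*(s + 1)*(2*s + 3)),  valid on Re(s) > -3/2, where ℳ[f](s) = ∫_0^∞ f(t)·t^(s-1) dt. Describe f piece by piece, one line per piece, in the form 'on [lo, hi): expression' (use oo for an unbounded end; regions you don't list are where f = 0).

on [0, 1/2): t**(3/2)
on [1/2, 1): 3*t
on [1, 2): log(t)

the 3 pieces separated at 1/2, 1 each add one integral
between 0 and 1/2 the integrand is t**(3/2)·t^(s-1)
piece [1/2, 1): integrate 3*t against the kernel
∫ log(t)·t^(s-1) over [1, 2)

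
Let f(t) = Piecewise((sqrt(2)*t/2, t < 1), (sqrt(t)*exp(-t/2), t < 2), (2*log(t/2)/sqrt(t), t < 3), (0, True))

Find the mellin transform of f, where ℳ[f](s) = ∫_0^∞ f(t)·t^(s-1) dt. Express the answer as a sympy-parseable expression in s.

(6*2**(s + 1/2)*(s + 1)*(8*s - (2*s + 1)**2)*uppergamma(s + 1/2, 1/2) - 6*2**(s + 1/2)*(s + 1)*(8*s - (2*s + 1)**2)*uppergamma(s + 1/2, 1) - 24*2**(s + 1/2)*(s + 1) + 3**(s + 1/2)*(s + 1)*(2*s + 1)*(-8*log(3) + 8*log(2)) + 3**(s + 1/2)*(s + 1)*(-16*log(2) + 16*log(3)) + 16*3**(s + 1/2)*(s + 1) + 3*sqrt(2)*(8*s - (2*s + 1)**2))/(6*(s + 1)*(8*s - (2*s + 1)**2))
  Re(s) > -1

strip the shared t-power: sqrt(2)*sqrt(t)/2 on [0, 1); exp(-t/2) on [1, 2); 2*log(t/2)/t on [2, 3)
peel off the common scale on t: sqrt(t) on [0, 1/2); exp(-t) on [1/2, 1); log(t)/t on [1, 3/2)
the 3 pieces separated at 1, 2 each add one integral
[0, 1) adds the kernel integral of sqrt(2)*t/2
∫ over [1, 2) of sqrt(t)*exp(-t/2)·t^(s-1) joins the sum
∫ 2*log(t/2)/sqrt(t)·t^(s-1) over [2, 3)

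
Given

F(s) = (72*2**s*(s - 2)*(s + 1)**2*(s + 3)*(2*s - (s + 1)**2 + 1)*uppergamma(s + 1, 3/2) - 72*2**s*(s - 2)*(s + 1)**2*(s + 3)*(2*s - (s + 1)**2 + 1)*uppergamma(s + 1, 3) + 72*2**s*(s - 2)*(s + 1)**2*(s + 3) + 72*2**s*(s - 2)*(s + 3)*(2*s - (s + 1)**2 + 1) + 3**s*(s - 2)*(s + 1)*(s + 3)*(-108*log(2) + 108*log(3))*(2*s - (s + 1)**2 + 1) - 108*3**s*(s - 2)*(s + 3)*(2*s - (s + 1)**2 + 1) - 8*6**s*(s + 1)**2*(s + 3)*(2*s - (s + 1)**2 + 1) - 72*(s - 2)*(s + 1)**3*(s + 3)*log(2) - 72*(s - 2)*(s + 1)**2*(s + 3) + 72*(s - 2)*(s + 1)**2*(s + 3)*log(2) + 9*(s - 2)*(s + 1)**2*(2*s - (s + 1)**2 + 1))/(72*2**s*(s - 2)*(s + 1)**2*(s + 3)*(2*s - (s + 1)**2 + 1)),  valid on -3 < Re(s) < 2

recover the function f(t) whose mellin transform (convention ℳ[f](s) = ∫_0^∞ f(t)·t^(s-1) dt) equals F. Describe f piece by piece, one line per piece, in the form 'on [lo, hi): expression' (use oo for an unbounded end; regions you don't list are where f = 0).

invert the shared t-power to get t**2 on [0, 1/2); log(t)/t on [1/2, 1); log(t) on [1, 3/2); …
along the cuts 1/2, 1, 3/2, 3, ℳ[f](s) splits into 5 integrals
∫ over [0, 1/2) of t**3·t^(s-1) joins the sum
[1/2, 1) adds the kernel integral of log(t)
for t in [1, 3/2): the term is ∫ t*log(t)·t^(s-1)
segment 3/2 to 3 holds t*exp(-t); add its integral
∫ over [3, ∞) of t**(-2)·t^(s-1) joins the sum

on [0, 1/2): t**3
on [1/2, 1): log(t)
on [1, 3/2): t*log(t)
on [3/2, 3): t*exp(-t)
on [3, oo): t**(-2)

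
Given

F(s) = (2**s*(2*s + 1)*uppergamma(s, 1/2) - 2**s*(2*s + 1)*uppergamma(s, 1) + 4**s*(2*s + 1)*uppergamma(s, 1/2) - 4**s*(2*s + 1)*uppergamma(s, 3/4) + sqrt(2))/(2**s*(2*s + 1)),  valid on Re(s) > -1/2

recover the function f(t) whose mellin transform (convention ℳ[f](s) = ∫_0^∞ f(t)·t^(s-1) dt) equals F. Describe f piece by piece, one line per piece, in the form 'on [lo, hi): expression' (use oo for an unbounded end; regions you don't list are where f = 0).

on [0, 1/2): sqrt(t)
on [1/2, 1): exp(-t)
on [1, 3/2): exp(-t/2)

breakpoints 1/2, 1: one integral from each of the 3 segments
the [0, 1/2) slice contributes ∫ sqrt(t)·t^(s-1) dt
piece [1/2, 1): integrate exp(-t) against the kernel
∫ over [1, 3/2) of exp(-t/2)·t^(s-1) joins the sum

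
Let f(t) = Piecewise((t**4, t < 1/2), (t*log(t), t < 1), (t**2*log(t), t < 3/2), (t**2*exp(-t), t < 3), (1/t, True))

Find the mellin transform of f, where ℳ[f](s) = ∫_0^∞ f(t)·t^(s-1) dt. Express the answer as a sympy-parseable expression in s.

reversing the shared t-power: t**2 on [0, 1/2); log(t)/t on [1/2, 1); log(t) on [1, 3/2); …
f breaks at 1/2, 1, 3/2, 3 into 5 integrals to sum
∫ over [0, 1/2) of t**4·t^(s-1) joins the sum
the [1/2, 1) slice contributes ∫ t*log(t)·t^(s-1) dt
for t in [1, 3/2): the term is ∫ t**2*log(t)·t^(s-1)
∫ over [3/2, 3) of t**2*exp(-t)·t^(s-1) joins the sum
for t in [3, ∞): the term is ∫ 1/t·t^(s-1)

(48*2**s*(s - 1)*(s + 2)**2*(s + 4)*(2*s - (s + 2)**2 + 3)*uppergamma(s + 2, 3/2) - 48*2**s*(s - 1)*(s + 2)**2*(s + 4)*(2*s - (s + 2)**2 + 3)*uppergamma(s + 2, 3) + 48*2**s*(s - 1)*(s + 2)**2*(s + 4) + 48*2**s*(s - 1)*(s + 4)*(2*s - (s + 2)**2 + 3) + 3**s*(s - 1)*(s + 2)*(s + 4)*(-108*log(2) + 108*log(3))*(2*s - (s + 2)**2 + 3) - 108*3**s*(s - 1)*(s + 4)*(2*s - (s + 2)**2 + 3) - 16*6**s*(s + 2)**2*(s + 4)*(2*s - (s + 2)**2 + 3) - 24*(s - 1)*(s + 2)**3*(s + 4)*log(2) - 24*(s - 1)*(s + 2)**2*(s + 4) + 24*(s - 1)*(s + 2)**2*(s + 4)*log(2) + 3*(s - 1)*(s + 2)**2*(2*s - (s + 2)**2 + 3))/(48*2**s*(s - 1)*(s + 2)**2*(s + 4)*(2*s - (s + 2)**2 + 3))
  -4 < Re(s) < 1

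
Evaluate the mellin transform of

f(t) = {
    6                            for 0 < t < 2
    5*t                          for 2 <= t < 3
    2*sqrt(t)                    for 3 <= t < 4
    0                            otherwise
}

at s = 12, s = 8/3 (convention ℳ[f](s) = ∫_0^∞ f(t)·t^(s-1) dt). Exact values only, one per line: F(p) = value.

F(12) = 1943762439/325 - 2125764*sqrt(3)/25
F(8/3) = -324*3**(1/6)/19 - 21*2**(2/3)/11 + 768*2**(1/3)/19 + 405*3**(2/3)/11

the 3 pieces separated at 2, 3 each add one integral
∫ over [0, 2) of 6·t^(s-1) joins the sum
on [2, 3): add ∫ 5*t·t^(s-1) dt
the [3, 4) slice contributes ∫ 2*sqrt(t)·t^(s-1) dt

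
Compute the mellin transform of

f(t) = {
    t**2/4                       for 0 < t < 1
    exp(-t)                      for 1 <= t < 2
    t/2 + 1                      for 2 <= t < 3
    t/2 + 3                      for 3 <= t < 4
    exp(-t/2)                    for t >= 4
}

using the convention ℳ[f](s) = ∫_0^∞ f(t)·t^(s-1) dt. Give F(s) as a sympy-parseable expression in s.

(20*2**(2*s)*s*(s + 2) + 12*2**(2*s)*(s + 2) + 4*2**s*s*(s + 1)*(s + 2)*uppergamma(s, 2) - 8*2**s*s*(s + 2) - 4*2**s*(s + 2) - 8*3**s*s*(s + 2) - 8*3**s*(s + 2) + 4*s*(s + 1)*(s + 2)*uppergamma(s, 1) - 4*s*(s + 1)*(s + 2)*uppergamma(s, 2) + s*(s + 1))/(4*s*(s + 1)*(s + 2))
  Re(s) > -2

remove the common scale on t first: t**2 on [0, 1/2); exp(-2*t) on [1/2, 1); t + 1 on [1, 3/2); …
linearity at 1, 2, 3, 4 turns ℳ[f](s) into 5 summed integrals
the [0, 1) slice contributes ∫ t**2/4·t^(s-1) dt
segment [1, 2) carries exp(-t); integrate it
for t in [2, 3): the term is ∫ (t/2 + 1)·t^(s-1)
on [3, 4): add ∫ (t/2 + 3)·t^(s-1) dt
on [4, ∞): add ∫ exp(-t/2)·t^(s-1) dt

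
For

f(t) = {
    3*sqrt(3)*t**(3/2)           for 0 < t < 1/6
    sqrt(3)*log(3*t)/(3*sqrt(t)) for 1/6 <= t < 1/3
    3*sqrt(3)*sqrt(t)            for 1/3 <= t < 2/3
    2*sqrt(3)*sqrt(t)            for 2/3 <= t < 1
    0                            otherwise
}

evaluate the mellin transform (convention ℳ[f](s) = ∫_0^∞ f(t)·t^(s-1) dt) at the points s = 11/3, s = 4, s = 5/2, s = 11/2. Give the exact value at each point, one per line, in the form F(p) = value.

reversing the common scale on t: t**(3/2) on [0, 1/2); log(t)/sqrt(t) on [1/2, 1); 3*sqrt(t) on [1, 2); …
strip the shared t-power: t on [0, 1/2); log(t)/t on [1/2, 1); 3 on [1, 2); …
the 4 pieces separated at 1/6, 1/3, 2/3 each add one integral
∫ 3*sqrt(3)*t**(3/2)·t^(s-1) over [0, 1/6)
over [1/6, 1/3), the kernel integral of sqrt(3)*log(3*t)/(3*sqrt(t)) enters the sum
between 1/3 and 2/3 the integrand is 3*sqrt(3)*sqrt(t)·t^(s-1)
segment [2/3, 1) carries 2*sqrt(3)*sqrt(t); integrate it

F(11/3) = 2**(5/6)*3**(1/3)*(-1223136*2**(1/6) + 27625 + 58900*log(2) + 5729792*2**(1/3) + 58014144*6**(1/6))/241725600
F(4) = sqrt(2)*(-58080*sqrt(2) + 2772*log(2) + 553169 + 2794176*sqrt(6))/12573792
F(5/2) = sqrt(3)*(24*log(2) + 3743)/5184
F(11/2) = sqrt(3)*(420*log(2) + 17010271)/48988800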